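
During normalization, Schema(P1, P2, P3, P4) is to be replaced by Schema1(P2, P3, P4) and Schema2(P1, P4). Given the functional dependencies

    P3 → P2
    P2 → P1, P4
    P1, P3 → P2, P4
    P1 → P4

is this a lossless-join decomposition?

Common attributes: Schema1 ∩ Schema2 = {P4}.
No dependency enlarges {P4}, so (P4)⁺ = {P4}.
The closure contains neither all of Schema1 = {P2, P3, P4} nor all of Schema2 = {P1, P4}, so the common attributes are not a superkey of either fragment. The join is lossy.

No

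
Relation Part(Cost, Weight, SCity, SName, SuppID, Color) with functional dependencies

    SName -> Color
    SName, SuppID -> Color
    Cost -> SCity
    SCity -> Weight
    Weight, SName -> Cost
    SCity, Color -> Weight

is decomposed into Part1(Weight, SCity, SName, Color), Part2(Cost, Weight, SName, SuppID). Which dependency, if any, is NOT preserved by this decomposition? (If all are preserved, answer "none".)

Cost -> SCity

Check Cost → SCity: no single fragment contains all of {Cost, SCity}, and the restricted closure of {Cost} across the fragments never reaches {SCity}.
SName → Color is preserved.
SName, SuppID → Color is preserved.
SCity → Weight is preserved.
Weight, SName → Cost is preserved.
SCity, Color → Weight is preserved.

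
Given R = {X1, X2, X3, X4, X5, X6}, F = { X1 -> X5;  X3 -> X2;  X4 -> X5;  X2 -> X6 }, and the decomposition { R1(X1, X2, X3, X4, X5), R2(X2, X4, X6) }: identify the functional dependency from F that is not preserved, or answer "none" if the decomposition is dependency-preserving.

X1 → X5 lies within R1.
X3 → X2 lies within R1.
X4 → X5 lies within R1.
X2 → X6 lies within R2.
Every dependency is enforceable on the fragments, so the decomposition is dependency-preserving.

none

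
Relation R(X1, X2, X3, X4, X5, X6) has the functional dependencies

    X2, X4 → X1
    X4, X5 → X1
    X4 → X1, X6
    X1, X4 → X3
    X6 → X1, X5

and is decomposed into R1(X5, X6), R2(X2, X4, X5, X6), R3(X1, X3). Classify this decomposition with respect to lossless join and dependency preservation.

lossy and not dependency-preserving

Lossless test (chase): Rows 1 and 2 agree on X6; apply X6→X1, X5 and equate their X1, X5 entries. No row becomes fully distinguished — the join is lossy.
Dependency preservation: the restricted closure of {X2, X4} across the fragments never reaches {X1}, so X2, X4 → X1 cannot be enforced without a join — not preserved.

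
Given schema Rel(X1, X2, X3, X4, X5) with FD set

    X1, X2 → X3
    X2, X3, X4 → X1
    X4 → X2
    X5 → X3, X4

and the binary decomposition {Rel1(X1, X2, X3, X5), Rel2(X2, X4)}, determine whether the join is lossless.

Common attributes: Rel1 ∩ Rel2 = {X2}.
No dependency enlarges {X2}, so (X2)⁺ = {X2}.
The closure contains neither all of Rel1 = {X1, X2, X3, X5} nor all of Rel2 = {X2, X4}, so the common attributes are not a superkey of either fragment. The join is lossy.

No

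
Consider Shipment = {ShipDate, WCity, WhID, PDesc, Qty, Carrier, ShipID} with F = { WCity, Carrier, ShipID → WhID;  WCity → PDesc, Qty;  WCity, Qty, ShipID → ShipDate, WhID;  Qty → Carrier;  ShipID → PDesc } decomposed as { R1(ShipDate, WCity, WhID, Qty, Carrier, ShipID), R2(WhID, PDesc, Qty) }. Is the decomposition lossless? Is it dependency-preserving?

lossy and not dependency-preserving

Lossless test: (WhID, Qty)⁺ = {WhID, Qty, Carrier}, which is a superkey of neither fragment — lossy.
Dependency preservation: the restricted closure of {WCity} across the fragments never reaches {PDesc, Qty}, so WCity → PDesc, Qty cannot be enforced without a join — not preserved.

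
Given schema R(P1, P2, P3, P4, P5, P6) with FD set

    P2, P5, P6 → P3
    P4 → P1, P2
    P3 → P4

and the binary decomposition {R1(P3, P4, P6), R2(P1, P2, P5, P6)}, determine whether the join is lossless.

No

Common attributes: R1 ∩ R2 = {P6}.
No dependency enlarges {P6}, so (P6)⁺ = {P6}.
The closure contains neither all of R1 = {P3, P4, P6} nor all of R2 = {P1, P2, P5, P6}, so the common attributes are not a superkey of either fragment. The join is lossy.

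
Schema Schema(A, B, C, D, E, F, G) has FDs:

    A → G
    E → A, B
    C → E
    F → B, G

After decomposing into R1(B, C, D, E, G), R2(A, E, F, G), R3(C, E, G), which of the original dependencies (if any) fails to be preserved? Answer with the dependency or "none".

F → B, G

Check F → B, G: no single fragment contains all of {B, F, G}, and the restricted closure of {F} across the fragments never reaches {B, G}.
A → G is preserved.
E → A, B is preserved.
C → E is preserved.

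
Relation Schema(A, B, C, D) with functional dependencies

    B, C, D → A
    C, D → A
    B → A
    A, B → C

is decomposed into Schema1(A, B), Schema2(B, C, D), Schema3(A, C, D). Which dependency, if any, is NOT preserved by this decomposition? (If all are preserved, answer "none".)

none

B, C, D → A: restricted closure across fragments reaches A.
C, D → A lies within Schema3.
B → A lies within Schema1.
A, B → C: restricted closure across fragments reaches C.
Every dependency is enforceable on the fragments, so the decomposition is dependency-preserving.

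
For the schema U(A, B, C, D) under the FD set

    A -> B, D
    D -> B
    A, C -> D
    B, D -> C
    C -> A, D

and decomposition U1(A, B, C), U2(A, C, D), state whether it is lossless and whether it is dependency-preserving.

lossless and dependency-preserving

Lossless test: (A, C)⁺ = {A, B, C, D}, which contains all of one fragment — lossless.
Dependency preservation: A → B, D; D → B; B, D → C are not contained in any single fragment, but the restricted closure of each left-hand side across the fragments still reaches the right-hand side; the remaining FDs each lie inside some fragment. All dependencies are preserved.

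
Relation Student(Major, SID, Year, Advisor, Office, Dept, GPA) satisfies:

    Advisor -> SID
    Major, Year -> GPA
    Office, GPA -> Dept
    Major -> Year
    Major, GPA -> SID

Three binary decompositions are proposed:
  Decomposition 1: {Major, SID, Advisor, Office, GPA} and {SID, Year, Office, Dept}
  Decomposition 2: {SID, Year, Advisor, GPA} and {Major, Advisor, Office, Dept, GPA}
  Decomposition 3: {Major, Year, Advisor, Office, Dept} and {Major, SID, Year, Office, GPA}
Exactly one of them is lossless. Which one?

Decomposition 3

Decomposition 1: common = {SID, Office}, closure = {SID, Office} → lossy.
Decomposition 2: common = {Advisor, GPA}, closure = {SID, Advisor, GPA} → lossy.
Decomposition 3: common = {Major, Year, Office}, closure = {Major, SID, Year, Office, Dept, GPA} → lossless.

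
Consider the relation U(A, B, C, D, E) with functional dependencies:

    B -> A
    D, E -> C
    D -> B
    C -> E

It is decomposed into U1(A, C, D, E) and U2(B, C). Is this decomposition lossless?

No

Common attributes: U1 ∩ U2 = {C}.
Closure of {C}: C → E applies, adding E. So (C)⁺ = {C, E}.
The closure contains neither all of U1 = {A, C, D, E} nor all of U2 = {B, C}, so the common attributes are not a superkey of either fragment. The join is lossy.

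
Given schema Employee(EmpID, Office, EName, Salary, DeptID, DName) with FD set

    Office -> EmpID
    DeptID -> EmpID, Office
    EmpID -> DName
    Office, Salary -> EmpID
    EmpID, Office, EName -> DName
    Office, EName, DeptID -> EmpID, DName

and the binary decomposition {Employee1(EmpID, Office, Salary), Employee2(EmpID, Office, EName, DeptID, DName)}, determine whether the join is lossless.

No

Common attributes: Employee1 ∩ Employee2 = {EmpID, Office}.
Closure of {EmpID, Office}: EmpID → DName applies, adding DName. So (EmpID, Office)⁺ = {EmpID, Office, DName}.
The closure contains neither all of Employee1 = {EmpID, Office, Salary} nor all of Employee2 = {EmpID, Office, EName, DeptID, DName}, so the common attributes are not a superkey of either fragment. The join is lossy.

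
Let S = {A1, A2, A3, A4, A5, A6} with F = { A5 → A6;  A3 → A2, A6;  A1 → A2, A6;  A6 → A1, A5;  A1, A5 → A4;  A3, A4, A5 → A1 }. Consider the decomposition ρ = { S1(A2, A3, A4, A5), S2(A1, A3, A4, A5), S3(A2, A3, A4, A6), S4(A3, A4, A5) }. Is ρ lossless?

Yes

Chase test. Columns are A1, A2, A3, A4, A5, A6; row i has aⱼ where attribute j ∈ Si, else bᵢⱼ.
Initial tableau (one row per fragment):
  row 1: b11 a2 a3 a4 a5 b16
  row 2: a1 b22 a3 a4 a5 b26
  row 3: b31 a2 a3 a4 b35 a6
  row 4: b41 b42 a3 a4 a5 b46
Rows 1 and 2 agree on A5; apply A5→A6 and equate their A6 entries.
Rows 1 and 4 agree on A5; apply A5→A6 and equate their A6 entries.
Rows 1 and 2 agree on A3; apply A3→A2, A6 and equate their A2, A6 entries.
Rows 1 and 3 agree on A3; apply A3→A2, A6 and equate their A2, A6 entries.
Rows 1 and 4 agree on A3; apply A3→A2, A6 and equate their A2, A6 entries.
Rows 1 and 2 agree on A6; apply A6→A1, A5 and equate their A1, A5 entries.
Rows 1 and 3 agree on A6; apply A6→A1, A5 and equate their A1, A5 entries.
Rows 1 and 4 agree on A6; apply A6→A1, A5 and equate their A1, A5 entries.
Row 1 is now all distinguished symbols — the join is lossless.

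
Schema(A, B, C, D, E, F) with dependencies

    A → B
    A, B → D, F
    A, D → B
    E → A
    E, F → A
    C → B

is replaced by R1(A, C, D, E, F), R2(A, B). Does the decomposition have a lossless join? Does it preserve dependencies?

lossless but not dependency-preserving

Lossless test: (A)⁺ = {A, B, D, F}, which contains all of one fragment — lossless.
Dependency preservation: the restricted closure of {C} across the fragments never reaches {B}, so C → B cannot be enforced without a join — not preserved.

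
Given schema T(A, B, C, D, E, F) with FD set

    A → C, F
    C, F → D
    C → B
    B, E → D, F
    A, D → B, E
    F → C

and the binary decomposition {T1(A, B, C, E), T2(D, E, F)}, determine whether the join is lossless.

No

Common attributes: T1 ∩ T2 = {E}.
No dependency enlarges {E}, so (E)⁺ = {E}.
The closure contains neither all of T1 = {A, B, C, E} nor all of T2 = {D, E, F}, so the common attributes are not a superkey of either fragment. The join is lossy.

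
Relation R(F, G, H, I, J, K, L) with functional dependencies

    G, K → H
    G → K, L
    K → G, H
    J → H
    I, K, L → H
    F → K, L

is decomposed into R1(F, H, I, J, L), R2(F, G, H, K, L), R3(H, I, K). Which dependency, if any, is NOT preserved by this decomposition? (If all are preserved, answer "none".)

none

G, K → H lies within R2.
G → K, L lies within R2.
K → G, H lies within R2.
J → H lies within R1.
I, K, L → H: restricted closure across fragments reaches H.
F → K, L lies within R2.
Every dependency is enforceable on the fragments, so the decomposition is dependency-preserving.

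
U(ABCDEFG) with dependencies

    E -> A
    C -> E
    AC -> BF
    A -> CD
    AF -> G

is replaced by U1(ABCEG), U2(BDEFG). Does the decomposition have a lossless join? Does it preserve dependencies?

Lossless test: (BEG)⁺ = {ABCDEFG}, which contains all of one fragment — lossless.
Dependency preservation: AC → BF; A → CD; AF → G are not contained in any single fragment, but the restricted closure of each left-hand side across the fragments still reaches the right-hand side; the remaining FDs each lie inside some fragment. All dependencies are preserved.

lossless and dependency-preserving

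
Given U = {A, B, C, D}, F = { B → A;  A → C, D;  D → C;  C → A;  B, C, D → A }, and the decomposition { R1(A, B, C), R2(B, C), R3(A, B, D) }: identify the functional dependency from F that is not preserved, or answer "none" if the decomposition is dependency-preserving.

none

B → A lies within R1.
A → C, D: restricted closure across fragments reaches C, D.
D → C: restricted closure across fragments reaches C.
C → A lies within R1.
B, C, D → A: restricted closure across fragments reaches A.
Every dependency is enforceable on the fragments, so the decomposition is dependency-preserving.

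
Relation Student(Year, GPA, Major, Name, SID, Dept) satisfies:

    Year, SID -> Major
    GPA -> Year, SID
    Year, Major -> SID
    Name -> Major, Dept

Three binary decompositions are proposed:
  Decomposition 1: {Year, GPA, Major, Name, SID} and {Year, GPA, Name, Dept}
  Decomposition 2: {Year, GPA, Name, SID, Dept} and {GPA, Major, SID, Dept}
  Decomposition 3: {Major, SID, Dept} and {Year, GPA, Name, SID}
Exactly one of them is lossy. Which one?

Decomposition 3

Decomposition 1: common = {Year, GPA, Name}, closure = {Year, GPA, Major, Name, SID, Dept} → lossless.
Decomposition 2: common = {GPA, SID, Dept}, closure = {Year, GPA, Major, SID, Dept} → lossless.
Decomposition 3: common = {SID}, closure = {SID} → lossy.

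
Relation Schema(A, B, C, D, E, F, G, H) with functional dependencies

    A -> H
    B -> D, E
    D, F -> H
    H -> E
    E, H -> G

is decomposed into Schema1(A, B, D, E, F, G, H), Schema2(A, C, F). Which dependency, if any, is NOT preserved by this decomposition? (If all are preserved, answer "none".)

A → H lies within Schema1.
B → D, E lies within Schema1.
D, F → H lies within Schema1.
H → E lies within Schema1.
E, H → G lies within Schema1.
Every dependency is enforceable on the fragments, so the decomposition is dependency-preserving.

none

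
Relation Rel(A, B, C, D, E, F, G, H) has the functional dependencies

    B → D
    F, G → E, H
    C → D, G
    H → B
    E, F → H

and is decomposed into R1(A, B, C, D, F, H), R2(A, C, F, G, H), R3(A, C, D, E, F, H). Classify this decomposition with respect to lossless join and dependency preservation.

lossless but not dependency-preserving

Lossless test (chase): Rows 1 and 2 agree on C; apply C→D, G and equate their D, G entries. Rows 1 and 3 agree on C; apply C→D, G and equate their D, G entries. Rows 1 and 2 agree on H; apply H→B and equate their B entries. Rows 1 and 3 agree on H; apply H→B and equate their B entries. Rows 1 and 2 agree on F, G; apply F, G→E, H and equate their E, H entries. Rows 1 and 3 agree on F, G; apply F, G→E, H and equate their E, H entries. Row 1 is now all distinguished symbols — the join is lossless.
Dependency preservation: the restricted closure of {F, G} across the fragments never reaches {E, H}, so F, G → E, H cannot be enforced without a join — not preserved.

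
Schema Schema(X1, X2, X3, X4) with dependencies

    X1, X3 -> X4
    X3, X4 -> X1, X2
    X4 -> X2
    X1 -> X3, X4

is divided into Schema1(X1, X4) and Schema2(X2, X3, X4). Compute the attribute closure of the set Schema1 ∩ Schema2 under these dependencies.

X2, X4

Schema1 ∩ Schema2 = {X4}.
X4 → X2 applies, adding X2
Closure: {X2, X4}.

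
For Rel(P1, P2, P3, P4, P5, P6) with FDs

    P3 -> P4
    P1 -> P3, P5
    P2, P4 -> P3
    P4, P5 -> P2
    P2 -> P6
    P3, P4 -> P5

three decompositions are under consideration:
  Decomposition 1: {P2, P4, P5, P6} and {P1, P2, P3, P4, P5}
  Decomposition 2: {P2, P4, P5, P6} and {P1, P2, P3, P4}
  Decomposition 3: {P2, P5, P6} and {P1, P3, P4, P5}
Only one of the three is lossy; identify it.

Decomposition 3

Decomposition 1: common = {P2, P4, P5}, closure = {P2, P3, P4, P5, P6} → lossless.
Decomposition 2: common = {P2, P4}, closure = {P2, P3, P4, P5, P6} → lossless.
Decomposition 3: common = {P5}, closure = {P5} → lossy.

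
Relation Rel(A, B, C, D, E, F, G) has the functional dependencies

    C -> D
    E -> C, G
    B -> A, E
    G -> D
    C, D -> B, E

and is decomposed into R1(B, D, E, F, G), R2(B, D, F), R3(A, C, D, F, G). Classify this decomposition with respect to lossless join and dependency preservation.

Lossless test (chase): Rows 1 and 2 agree on B; apply B→A, E and equate their A, E entries. Rows 1 and 2 agree on E; apply E→C, G and equate their C, G entries. No row becomes fully distinguished — the join is lossy.
Dependency preservation: the restricted closure of {E} across the fragments never reaches {C, G}, so E → C, G cannot be enforced without a join — not preserved.

lossy and not dependency-preserving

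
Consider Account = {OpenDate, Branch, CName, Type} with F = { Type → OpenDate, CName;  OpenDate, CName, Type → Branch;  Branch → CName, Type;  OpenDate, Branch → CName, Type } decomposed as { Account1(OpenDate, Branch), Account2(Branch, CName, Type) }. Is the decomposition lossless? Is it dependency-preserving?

lossless and dependency-preserving

Lossless test: (Branch)⁺ = {OpenDate, Branch, CName, Type}, which contains all of one fragment — lossless.
Dependency preservation: Type → OpenDate, CName; OpenDate, CName, Type → Branch; OpenDate, Branch → CName, Type are not contained in any single fragment, but the restricted closure of each left-hand side across the fragments still reaches the right-hand side; the remaining FDs each lie inside some fragment. All dependencies are preserved.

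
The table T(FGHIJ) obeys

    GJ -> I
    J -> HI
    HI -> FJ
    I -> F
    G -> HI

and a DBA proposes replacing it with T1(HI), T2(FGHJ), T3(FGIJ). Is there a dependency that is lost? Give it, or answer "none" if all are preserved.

Check HI → FJ: no single fragment contains all of {FHIJ}, and the restricted closure of {HI} across the fragments never reaches {FJ}.
GJ → I is preserved.
J → HI is preserved.
I → F is preserved.
G → HI is preserved.

HI -> FJ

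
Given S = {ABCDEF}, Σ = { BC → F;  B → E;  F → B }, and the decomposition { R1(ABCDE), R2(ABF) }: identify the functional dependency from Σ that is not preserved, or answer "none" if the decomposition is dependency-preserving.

Check BC → F: no single fragment contains all of {BCF}, and the restricted closure of {BC} across the fragments never reaches {F}.
B → E is preserved.
F → B is preserved.

BC → F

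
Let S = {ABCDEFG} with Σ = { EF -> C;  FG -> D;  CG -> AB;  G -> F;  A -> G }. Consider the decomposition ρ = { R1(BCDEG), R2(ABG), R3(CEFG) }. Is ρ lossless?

Chase test. Columns are ABCDEFG; row i has aⱼ where attribute j ∈ Ri, else bᵢⱼ.
Initial tableau (one row per fragment):
  row 1: b11 a2 a3 a4 a5 b16 a7
  row 2: a1 a2 b23 b24 b25 b26 a7
  row 3: b31 b32 a3 b34 a5 a6 a7
Rows 1 and 3 agree on CG; apply CG→AB and equate their AB entries.
Rows 1 and 2 agree on G; apply G→F and equate their F entries.
Rows 1 and 3 agree on G; apply G→F and equate their F entries.
Rows 1 and 2 agree on FG; apply FG→D and equate their D entries.
Rows 1 and 3 agree on FG; apply FG→D and equate their D entries.
No row becomes fully distinguished — the join is lossy.

No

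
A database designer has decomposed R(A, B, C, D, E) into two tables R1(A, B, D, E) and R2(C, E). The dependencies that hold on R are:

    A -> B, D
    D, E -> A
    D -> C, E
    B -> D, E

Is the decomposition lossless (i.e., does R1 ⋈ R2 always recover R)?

No

Common attributes: R1 ∩ R2 = {E}.
No dependency enlarges {E}, so (E)⁺ = {E}.
The closure contains neither all of R1 = {A, B, D, E} nor all of R2 = {C, E}, so the common attributes are not a superkey of either fragment. The join is lossy.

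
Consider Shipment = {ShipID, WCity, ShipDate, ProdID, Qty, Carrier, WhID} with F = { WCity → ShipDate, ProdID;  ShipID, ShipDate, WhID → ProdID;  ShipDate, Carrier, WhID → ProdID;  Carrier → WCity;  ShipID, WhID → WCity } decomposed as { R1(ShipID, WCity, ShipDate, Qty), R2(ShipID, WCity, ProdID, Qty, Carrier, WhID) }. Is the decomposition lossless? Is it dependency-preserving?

lossless and dependency-preserving

Lossless test: (ShipID, WCity, Qty)⁺ = {ShipID, WCity, ShipDate, ProdID, Qty}, which contains all of one fragment — lossless.
Dependency preservation: WCity → ShipDate, ProdID; ShipID, ShipDate, WhID → ProdID; ShipDate, Carrier, WhID → ProdID are not contained in any single fragment, but the restricted closure of each left-hand side across the fragments still reaches the right-hand side; the remaining FDs each lie inside some fragment. All dependencies are preserved.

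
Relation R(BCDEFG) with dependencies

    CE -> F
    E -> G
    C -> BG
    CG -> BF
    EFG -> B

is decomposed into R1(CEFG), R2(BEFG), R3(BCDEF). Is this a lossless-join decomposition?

Chase test. Columns are BCDEFG; row i has aⱼ where attribute j ∈ Ri, else bᵢⱼ.
Initial tableau (one row per fragment):
  row 1: b11 a2 b13 a4 a5 a6
  row 2: a1 b22 b23 a4 a5 a6
  row 3: a1 a2 a3 a4 a5 b36
Rows 1 and 3 agree on E; apply E→G and equate their G entries.
Rows 1 and 3 agree on C; apply C→BG and equate their BG entries.
Row 3 is now all distinguished symbols — the join is lossless.

Yes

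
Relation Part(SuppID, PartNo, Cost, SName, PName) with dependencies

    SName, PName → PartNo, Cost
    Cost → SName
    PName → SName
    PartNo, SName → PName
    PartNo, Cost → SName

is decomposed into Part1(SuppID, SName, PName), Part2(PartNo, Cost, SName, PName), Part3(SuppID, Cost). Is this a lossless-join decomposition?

Chase test. Columns are SuppID, PartNo, Cost, SName, PName; row i has aⱼ where attribute j ∈ Parti, else bᵢⱼ.
Initial tableau (one row per fragment):
  row 1: a1 b12 b13 a4 a5
  row 2: b21 a2 a3 a4 a5
  row 3: a1 b32 a3 b34 b35
Rows 1 and 2 agree on SName, PName; apply SName, PName→PartNo, Cost and equate their PartNo, Cost entries.
Rows 1 and 3 agree on Cost; apply Cost→SName and equate their SName entries.
Row 1 is now all distinguished symbols — the join is lossless.

Yes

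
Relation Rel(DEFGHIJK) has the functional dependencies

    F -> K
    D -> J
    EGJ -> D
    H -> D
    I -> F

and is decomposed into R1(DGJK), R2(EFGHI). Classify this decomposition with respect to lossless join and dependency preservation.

lossy and not dependency-preserving

Lossless test: (G)⁺ = {G}, which is a superkey of neither fragment — lossy.
Dependency preservation: the restricted closure of {F} across the fragments never reaches {K}, so F → K cannot be enforced without a join — not preserved.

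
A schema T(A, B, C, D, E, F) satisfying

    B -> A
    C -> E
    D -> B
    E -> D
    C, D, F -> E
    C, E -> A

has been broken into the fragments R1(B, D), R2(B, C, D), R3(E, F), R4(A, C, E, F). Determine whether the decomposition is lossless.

Yes

Chase test. Columns are A, B, C, D, E, F; row i has aⱼ where attribute j ∈ Ri, else bᵢⱼ.
Initial tableau (one row per fragment):
  row 1: b11 a2 b13 a4 b15 b16
  row 2: b21 a2 a3 a4 b25 b26
  row 3: b31 b32 b33 b34 a5 a6
  row 4: a1 b42 a3 b44 a5 a6
Rows 1 and 2 agree on B; apply B→A and equate their A entries.
Rows 2 and 4 agree on C; apply C→E and equate their E entries.
Rows 2 and 3 agree on E; apply E→D and equate their D entries.
Rows 2 and 4 agree on E; apply E→D and equate their D entries.
Rows 2 and 4 agree on C, E; apply C, E→A and equate their A entries.
Rows 1 and 3 agree on D; apply D→B and equate their B entries.
Rows 1 and 4 agree on D; apply D→B and equate their B entries.
Rows 1 and 3 agree on B; apply B→A and equate their A entries.
Row 4 is now all distinguished symbols — the join is lossless.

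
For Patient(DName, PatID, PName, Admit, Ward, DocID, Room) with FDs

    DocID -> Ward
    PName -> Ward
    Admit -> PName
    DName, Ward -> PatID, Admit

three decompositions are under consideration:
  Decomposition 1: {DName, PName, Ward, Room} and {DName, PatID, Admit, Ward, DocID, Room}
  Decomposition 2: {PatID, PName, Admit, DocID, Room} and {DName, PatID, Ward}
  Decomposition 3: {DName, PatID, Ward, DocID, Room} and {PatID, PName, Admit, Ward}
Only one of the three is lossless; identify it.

Decomposition 1

Decomposition 1: common = {DName, Ward, Room}, closure = {DName, PatID, PName, Admit, Ward, Room} → lossless.
Decomposition 2: common = {PatID}, closure = {PatID} → lossy.
Decomposition 3: common = {PatID, Ward}, closure = {PatID, Ward} → lossy.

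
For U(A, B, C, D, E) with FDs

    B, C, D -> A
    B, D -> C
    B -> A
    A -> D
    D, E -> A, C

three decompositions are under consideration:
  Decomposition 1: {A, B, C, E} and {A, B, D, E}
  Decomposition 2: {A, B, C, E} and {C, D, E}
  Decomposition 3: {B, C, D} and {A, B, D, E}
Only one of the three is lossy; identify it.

Decomposition 2

Decomposition 1: common = {A, B, E}, closure = {A, B, C, D, E} → lossless.
Decomposition 2: common = {C, E}, closure = {C, E} → lossy.
Decomposition 3: common = {B, D}, closure = {A, B, C, D} → lossless.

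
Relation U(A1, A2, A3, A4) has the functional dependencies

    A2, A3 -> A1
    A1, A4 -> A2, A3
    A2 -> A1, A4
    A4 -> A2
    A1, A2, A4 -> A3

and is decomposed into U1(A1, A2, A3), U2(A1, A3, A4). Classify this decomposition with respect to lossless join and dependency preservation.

lossy and not dependency-preserving

Lossless test: (A1, A3)⁺ = {A1, A3}, which is a superkey of neither fragment — lossy.
Dependency preservation: the restricted closure of {A1, A4} across the fragments never reaches {A2, A3}, so A1, A4 → A2, A3 cannot be enforced without a join — not preserved.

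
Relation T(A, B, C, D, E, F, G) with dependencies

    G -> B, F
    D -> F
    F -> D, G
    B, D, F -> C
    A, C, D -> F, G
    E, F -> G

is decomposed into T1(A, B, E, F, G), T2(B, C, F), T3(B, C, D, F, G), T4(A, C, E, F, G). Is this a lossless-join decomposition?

Chase test. Columns are A, B, C, D, E, F, G; row i has aⱼ where attribute j ∈ Ti, else bᵢⱼ.
Initial tableau (one row per fragment):
  row 1: a1 a2 b13 b14 a5 a6 a7
  row 2: b21 a2 a3 b24 b25 a6 b27
  row 3: b31 a2 a3 a4 b35 a6 a7
  row 4: a1 b42 a3 b44 a5 a6 a7
Rows 1 and 4 agree on G; apply G→B, F and equate their B, F entries.
Rows 1 and 2 agree on F; apply F→D, G and equate their D, G entries.
Rows 1 and 3 agree on F; apply F→D, G and equate their D, G entries.
Rows 1 and 4 agree on F; apply F→D, G and equate their D, G entries.
Rows 1 and 2 agree on B, D, F; apply B, D, F→C and equate their C entries.
Row 1 is now all distinguished symbols — the join is lossless.

Yes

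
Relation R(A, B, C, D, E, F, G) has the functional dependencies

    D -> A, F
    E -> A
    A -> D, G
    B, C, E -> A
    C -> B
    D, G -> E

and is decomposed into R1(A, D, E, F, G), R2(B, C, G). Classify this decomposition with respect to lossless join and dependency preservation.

Lossless test: (G)⁺ = {G}, which is a superkey of neither fragment — lossy.
Dependency preservation: B, C, E → A is not contained in any single fragment, but the restricted closure of its left-hand side across the fragments still reaches the right-hand side; the remaining FDs each lie inside some fragment. All dependencies are preserved.

lossy but dependency-preserving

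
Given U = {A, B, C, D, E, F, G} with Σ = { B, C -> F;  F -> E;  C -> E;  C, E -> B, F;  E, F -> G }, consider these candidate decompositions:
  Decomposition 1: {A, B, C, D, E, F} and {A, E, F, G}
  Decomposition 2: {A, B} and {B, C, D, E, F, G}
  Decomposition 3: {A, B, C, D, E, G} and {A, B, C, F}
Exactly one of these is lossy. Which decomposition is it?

Decomposition 1: common = {A, E, F}, closure = {A, E, F, G} → lossless.
Decomposition 2: common = {B}, closure = {B} → lossy.
Decomposition 3: common = {A, B, C}, closure = {A, B, C, E, F, G} → lossless.

Decomposition 2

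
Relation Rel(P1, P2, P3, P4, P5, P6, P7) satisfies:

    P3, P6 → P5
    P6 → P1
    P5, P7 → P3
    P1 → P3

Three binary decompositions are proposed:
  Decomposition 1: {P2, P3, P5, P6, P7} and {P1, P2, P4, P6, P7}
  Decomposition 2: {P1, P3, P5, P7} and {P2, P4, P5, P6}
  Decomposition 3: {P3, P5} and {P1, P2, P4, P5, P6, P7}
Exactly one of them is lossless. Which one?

Decomposition 1: common = {P2, P6, P7}, closure = {P1, P2, P3, P5, P6, P7} → lossless.
Decomposition 2: common = {P5}, closure = {P5} → lossy.
Decomposition 3: common = {P5}, closure = {P5} → lossy.

Decomposition 1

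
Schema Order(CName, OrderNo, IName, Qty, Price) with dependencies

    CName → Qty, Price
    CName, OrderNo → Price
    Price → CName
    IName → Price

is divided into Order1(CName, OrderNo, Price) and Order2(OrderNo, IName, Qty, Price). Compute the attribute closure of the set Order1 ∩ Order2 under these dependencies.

CName, OrderNo, Qty, Price

Order1 ∩ Order2 = {OrderNo, Price}.
Price → CName applies, adding CName
CName → Qty, Price applies, adding Qty
Closure: {CName, OrderNo, Qty, Price}.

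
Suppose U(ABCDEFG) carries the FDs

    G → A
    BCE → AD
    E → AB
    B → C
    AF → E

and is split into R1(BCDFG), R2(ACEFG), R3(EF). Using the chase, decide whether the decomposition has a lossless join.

Yes

Chase test. Columns are ABCDEFG; row i has aⱼ where attribute j ∈ Ri, else bᵢⱼ.
Initial tableau (one row per fragment):
  row 1: b11 a2 a3 a4 b15 a6 a7
  row 2: a1 b22 a3 b24 a5 a6 a7
  row 3: b31 b32 b33 b34 a5 a6 b37
Rows 1 and 2 agree on G; apply G→A and equate their A entries.
Rows 2 and 3 agree on E; apply E→AB and equate their AB entries.
Rows 2 and 3 agree on B; apply B→C and equate their C entries.
Rows 1 and 2 agree on AF; apply AF→E and equate their E entries.
Rows 2 and 3 agree on BCE; apply BCE→AD and equate their AD entries.
Rows 1 and 2 agree on E; apply E→AB and equate their AB entries.
Rows 1 and 2 agree on BCE; apply BCE→AD and equate their AD entries.
Row 1 is now all distinguished symbols — the join is lossless.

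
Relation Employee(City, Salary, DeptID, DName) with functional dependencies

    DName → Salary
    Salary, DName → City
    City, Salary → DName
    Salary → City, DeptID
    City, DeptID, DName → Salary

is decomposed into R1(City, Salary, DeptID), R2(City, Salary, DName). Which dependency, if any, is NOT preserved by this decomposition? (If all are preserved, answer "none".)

DName → Salary lies within R2.
Salary, DName → City lies within R2.
City, Salary → DName lies within R2.
Salary → City, DeptID lies within R1.
City, DeptID, DName → Salary: restricted closure across fragments reaches Salary.
Every dependency is enforceable on the fragments, so the decomposition is dependency-preserving.

none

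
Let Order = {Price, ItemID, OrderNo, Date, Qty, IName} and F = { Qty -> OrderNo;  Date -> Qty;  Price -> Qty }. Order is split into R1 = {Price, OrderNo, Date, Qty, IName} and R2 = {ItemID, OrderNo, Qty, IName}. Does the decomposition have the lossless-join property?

No

Common attributes: R1 ∩ R2 = {OrderNo, Qty, IName}.
No dependency enlarges {OrderNo, Qty, IName}, so (OrderNo, Qty, IName)⁺ = {OrderNo, Qty, IName}.
The closure contains neither all of R1 = {Price, OrderNo, Date, Qty, IName} nor all of R2 = {ItemID, OrderNo, Qty, IName}, so the common attributes are not a superkey of either fragment. The join is lossy.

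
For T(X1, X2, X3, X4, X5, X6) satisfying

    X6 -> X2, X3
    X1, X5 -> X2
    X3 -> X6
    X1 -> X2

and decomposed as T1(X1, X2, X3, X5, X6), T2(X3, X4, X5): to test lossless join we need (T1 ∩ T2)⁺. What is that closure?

T1 ∩ T2 = {X3, X5}.
X3 → X6 applies, adding X6
X6 → X2, X3 applies, adding X2
Closure: {X2, X3, X5, X6}.

X2, X3, X5, X6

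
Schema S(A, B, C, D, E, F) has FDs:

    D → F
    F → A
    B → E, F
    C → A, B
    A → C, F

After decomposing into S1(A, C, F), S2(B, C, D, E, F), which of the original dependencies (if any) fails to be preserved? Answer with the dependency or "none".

none

D → F lies within S2.
F → A lies within S1.
B → E, F lies within S2.
C → A, B: restricted closure across fragments reaches A, B.
A → C, F lies within S1.
Every dependency is enforceable on the fragments, so the decomposition is dependency-preserving.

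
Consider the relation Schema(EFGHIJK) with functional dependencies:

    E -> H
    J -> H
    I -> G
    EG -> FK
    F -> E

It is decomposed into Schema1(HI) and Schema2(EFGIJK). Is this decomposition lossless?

No

Common attributes: Schema1 ∩ Schema2 = {I}.
Closure of {I}: I → G applies, adding G. So (I)⁺ = {GI}.
The closure contains neither all of Schema1 = {HI} nor all of Schema2 = {EFGIJK}, so the common attributes are not a superkey of either fragment. The join is lossy.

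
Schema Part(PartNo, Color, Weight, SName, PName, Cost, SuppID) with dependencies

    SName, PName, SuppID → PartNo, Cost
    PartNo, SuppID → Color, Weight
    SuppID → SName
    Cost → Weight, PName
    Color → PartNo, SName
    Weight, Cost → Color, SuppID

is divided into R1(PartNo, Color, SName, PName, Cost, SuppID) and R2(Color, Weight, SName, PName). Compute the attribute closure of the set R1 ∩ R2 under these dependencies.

PartNo, Color, SName, PName

R1 ∩ R2 = {Color, SName, PName}.
Color → PartNo, SName applies, adding PartNo
Closure: {PartNo, Color, SName, PName}.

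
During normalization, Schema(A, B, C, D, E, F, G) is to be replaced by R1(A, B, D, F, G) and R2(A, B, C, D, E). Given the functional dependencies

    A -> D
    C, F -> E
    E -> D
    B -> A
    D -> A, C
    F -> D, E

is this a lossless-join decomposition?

Common attributes: R1 ∩ R2 = {A, B, D}.
Closure of {A, B, D}: D → A, C applies, adding C. So (A, B, D)⁺ = {A, B, C, D}.
The closure contains neither all of R1 = {A, B, D, F, G} nor all of R2 = {A, B, C, D, E}, so the common attributes are not a superkey of either fragment. The join is lossy.

No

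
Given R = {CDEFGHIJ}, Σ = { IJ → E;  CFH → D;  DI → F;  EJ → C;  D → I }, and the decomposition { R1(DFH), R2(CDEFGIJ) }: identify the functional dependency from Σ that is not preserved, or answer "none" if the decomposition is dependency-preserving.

CFH → D

Check CFH → D: no single fragment contains all of {CDFH}, and the restricted closure of {CFH} across the fragments never reaches {D}.
IJ → E is preserved.
DI → F is preserved.
EJ → C is preserved.
D → I is preserved.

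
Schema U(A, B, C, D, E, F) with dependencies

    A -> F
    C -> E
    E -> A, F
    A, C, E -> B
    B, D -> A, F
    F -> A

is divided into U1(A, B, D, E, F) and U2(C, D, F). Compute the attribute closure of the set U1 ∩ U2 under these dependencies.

U1 ∩ U2 = {D, F}.
F → A applies, adding A
Closure: {A, D, F}.

A, D, F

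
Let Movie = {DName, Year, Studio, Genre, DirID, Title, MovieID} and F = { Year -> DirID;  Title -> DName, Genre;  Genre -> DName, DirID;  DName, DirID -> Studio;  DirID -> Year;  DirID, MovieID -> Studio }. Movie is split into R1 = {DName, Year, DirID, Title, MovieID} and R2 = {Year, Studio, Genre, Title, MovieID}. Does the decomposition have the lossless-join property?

Yes

Common attributes: R1 ∩ R2 = {Year, Title, MovieID}.
Closure of {Year, Title, MovieID}: Year → DirID applies, adding DirID; Title → DName, Genre applies, adding DName, Genre; DName, DirID → Studio applies, adding Studio. So (Year, Title, MovieID)⁺ = {DName, Year, Studio, Genre, DirID, Title, MovieID}.
This closure contains every attribute of R1, so R1 ∩ R2 → R1. The join is lossless.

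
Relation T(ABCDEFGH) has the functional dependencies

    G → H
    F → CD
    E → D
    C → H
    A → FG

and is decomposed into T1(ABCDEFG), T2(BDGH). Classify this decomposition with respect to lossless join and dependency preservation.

Lossless test: (BDG)⁺ = {BDGH}, which contains all of one fragment — lossless.
Dependency preservation: the restricted closure of {C} across the fragments never reaches {H}, so C → H cannot be enforced without a join — not preserved.

lossless but not dependency-preserving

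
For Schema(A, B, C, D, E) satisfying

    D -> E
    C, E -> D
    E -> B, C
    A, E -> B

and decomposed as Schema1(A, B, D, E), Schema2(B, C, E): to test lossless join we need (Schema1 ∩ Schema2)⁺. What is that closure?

B, C, D, E

Schema1 ∩ Schema2 = {B, E}.
E → B, C applies, adding C
C, E → D applies, adding D
Closure: {B, C, D, E}.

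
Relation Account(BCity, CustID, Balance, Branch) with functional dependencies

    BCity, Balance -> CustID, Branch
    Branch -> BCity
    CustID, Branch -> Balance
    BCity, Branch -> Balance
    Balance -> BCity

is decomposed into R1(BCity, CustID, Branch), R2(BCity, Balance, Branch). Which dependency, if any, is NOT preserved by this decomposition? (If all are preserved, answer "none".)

BCity, Balance → CustID, Branch: restricted closure across fragments reaches CustID, Branch.
Branch → BCity lies within R1.
CustID, Branch → Balance: restricted closure across fragments reaches Balance.
BCity, Branch → Balance lies within R2.
Balance → BCity lies within R2.
Every dependency is enforceable on the fragments, so the decomposition is dependency-preserving.

none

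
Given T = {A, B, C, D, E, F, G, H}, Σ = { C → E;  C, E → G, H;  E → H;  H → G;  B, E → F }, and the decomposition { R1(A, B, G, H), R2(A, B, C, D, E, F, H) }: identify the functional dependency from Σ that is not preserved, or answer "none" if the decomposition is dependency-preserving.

none

C → E lies within R2.
C, E → G, H: restricted closure across fragments reaches G, H.
E → H lies within R2.
H → G lies within R1.
B, E → F lies within R2.
Every dependency is enforceable on the fragments, so the decomposition is dependency-preserving.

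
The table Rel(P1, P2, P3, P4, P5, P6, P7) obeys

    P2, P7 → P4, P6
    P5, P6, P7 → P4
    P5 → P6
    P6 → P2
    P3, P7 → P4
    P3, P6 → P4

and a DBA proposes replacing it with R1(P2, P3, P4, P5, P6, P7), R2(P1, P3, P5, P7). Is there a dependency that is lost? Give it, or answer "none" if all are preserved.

none

P2, P7 → P4, P6 lies within R1.
P5, P6, P7 → P4 lies within R1.
P5 → P6 lies within R1.
P6 → P2 lies within R1.
P3, P7 → P4 lies within R1.
P3, P6 → P4 lies within R1.
Every dependency is enforceable on the fragments, so the decomposition is dependency-preserving.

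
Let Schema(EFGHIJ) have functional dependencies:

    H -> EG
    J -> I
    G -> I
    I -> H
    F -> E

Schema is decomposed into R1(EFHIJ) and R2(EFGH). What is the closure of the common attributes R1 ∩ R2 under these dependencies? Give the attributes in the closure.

R1 ∩ R2 = {EFH}.
H → EG applies, adding G
G → I applies, adding I
Closure: {EFGHI}.

EFGHI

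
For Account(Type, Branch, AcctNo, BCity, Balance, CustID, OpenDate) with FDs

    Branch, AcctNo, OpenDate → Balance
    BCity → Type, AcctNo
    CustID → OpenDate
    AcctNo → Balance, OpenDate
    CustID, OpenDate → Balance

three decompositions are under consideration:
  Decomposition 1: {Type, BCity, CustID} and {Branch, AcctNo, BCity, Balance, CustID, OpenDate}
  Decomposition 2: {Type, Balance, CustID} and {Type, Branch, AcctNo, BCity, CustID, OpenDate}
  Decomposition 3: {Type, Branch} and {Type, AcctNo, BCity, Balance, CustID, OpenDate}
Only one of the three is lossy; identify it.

Decomposition 1: common = {BCity, CustID}, closure = {Type, AcctNo, BCity, Balance, CustID, OpenDate} → lossless.
Decomposition 2: common = {Type, CustID}, closure = {Type, Balance, CustID, OpenDate} → lossless.
Decomposition 3: common = {Type}, closure = {Type} → lossy.

Decomposition 3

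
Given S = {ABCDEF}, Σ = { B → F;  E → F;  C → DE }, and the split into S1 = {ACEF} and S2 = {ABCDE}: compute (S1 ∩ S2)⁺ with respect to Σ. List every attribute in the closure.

S1 ∩ S2 = {ACE}.
E → F applies, adding F
C → DE applies, adding D
Closure: {ACDEF}.

ACDEF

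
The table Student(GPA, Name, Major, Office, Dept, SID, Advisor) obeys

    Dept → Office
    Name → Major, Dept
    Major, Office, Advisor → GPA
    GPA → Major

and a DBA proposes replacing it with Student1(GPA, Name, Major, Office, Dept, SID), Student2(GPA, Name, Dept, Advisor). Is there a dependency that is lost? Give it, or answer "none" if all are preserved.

Major, Office, Advisor → GPA

Check Major, Office, Advisor → GPA: no single fragment contains all of {GPA, Major, Office, Advisor}, and the restricted closure of {Major, Office, Advisor} across the fragments never reaches {GPA}.
Dept → Office is preserved.
Name → Major, Dept is preserved.
GPA → Major is preserved.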